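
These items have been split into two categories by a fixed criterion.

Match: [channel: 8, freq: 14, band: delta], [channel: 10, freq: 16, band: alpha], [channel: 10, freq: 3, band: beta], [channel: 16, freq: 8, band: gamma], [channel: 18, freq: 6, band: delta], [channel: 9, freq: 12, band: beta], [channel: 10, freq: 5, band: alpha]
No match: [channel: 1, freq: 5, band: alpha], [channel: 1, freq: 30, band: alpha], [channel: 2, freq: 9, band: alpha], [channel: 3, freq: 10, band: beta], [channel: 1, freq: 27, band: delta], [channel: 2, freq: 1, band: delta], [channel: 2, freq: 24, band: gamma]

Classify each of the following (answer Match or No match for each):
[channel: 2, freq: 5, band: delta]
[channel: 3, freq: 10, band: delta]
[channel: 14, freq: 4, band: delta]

The common property of the 'Match' items is: channel ≥ 8. No 'No match' item has it.
[channel: 2, freq: 5, band: delta] — channel = 2, hence No match. [channel: 3, freq: 10, band: delta] — channel = 3, hence No match. [channel: 14, freq: 4, band: delta] — channel = 14, hence Match.

No match, No match, Match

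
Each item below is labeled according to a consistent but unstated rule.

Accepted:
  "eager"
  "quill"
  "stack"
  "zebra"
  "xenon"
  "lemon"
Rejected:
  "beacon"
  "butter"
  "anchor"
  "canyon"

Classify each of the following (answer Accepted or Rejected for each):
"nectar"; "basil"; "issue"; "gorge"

All 'Accepted' examples share one property — odd length — and every 'Rejected' example lacks it.
"nectar": Rejected (length 6). "basil": Accepted (length 5). "issue": Accepted (length 5). "gorge": Accepted (length 5).

Rejected, Accepted, Accepted, Accepted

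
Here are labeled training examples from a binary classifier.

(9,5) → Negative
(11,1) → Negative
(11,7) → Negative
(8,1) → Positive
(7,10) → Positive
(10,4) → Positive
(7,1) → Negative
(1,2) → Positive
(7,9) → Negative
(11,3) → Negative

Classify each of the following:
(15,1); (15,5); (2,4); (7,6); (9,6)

Negative, Negative, Positive, Positive, Positive

A rule that fits every label: product is even — true of each 'Positive' example, false of each 'Negative' one.
(15,1) — 15·1 = 15, hence Negative. (15,5) — 15·5 = 75, hence Negative. (2,4) — 2·4 = 8, hence Positive. (7,6) — 7·6 = 42, hence Positive. (9,6) — 9·6 = 54, hence Positive.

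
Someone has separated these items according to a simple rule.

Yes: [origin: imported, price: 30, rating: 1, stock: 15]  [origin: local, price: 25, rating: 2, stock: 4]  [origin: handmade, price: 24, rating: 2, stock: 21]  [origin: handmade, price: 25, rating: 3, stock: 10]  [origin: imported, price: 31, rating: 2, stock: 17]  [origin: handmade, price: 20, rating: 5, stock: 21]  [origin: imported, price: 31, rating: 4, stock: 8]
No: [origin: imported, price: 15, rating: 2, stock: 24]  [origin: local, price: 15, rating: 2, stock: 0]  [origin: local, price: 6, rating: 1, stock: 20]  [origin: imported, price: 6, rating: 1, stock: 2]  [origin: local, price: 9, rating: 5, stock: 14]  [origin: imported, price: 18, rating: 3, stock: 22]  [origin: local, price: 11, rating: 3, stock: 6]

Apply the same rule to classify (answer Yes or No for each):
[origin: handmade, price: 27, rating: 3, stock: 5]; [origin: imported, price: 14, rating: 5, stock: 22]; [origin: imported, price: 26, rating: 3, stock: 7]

Every 'Yes' example satisfies: price ≥ 20. None of the 'No' examples do.
[origin: handmade, price: 27, rating: 3, stock: 5]: price = 27 — fits, so Yes.
[origin: imported, price: 14, rating: 5, stock: 22]: price = 14 — does not satisfy this, so No.
[origin: imported, price: 26, rating: 3, stock: 7]: price = 26 — fits, so Yes.

Yes, No, Yes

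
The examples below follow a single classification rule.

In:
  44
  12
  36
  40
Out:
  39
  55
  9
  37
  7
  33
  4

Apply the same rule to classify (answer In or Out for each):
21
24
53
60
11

The rule appears to be: even AND at least 7.
21 — 21 is odd, 21 ≥ 7, hence Out. 24 — 24 is even, 24 ≥ 7, hence In. 53 — 53 is odd, 53 ≥ 7, hence Out. 60 — 60 is even, 60 ≥ 7, hence In. 11 — 11 is odd, 11 ≥ 7, hence Out.

Out, In, Out, In, Out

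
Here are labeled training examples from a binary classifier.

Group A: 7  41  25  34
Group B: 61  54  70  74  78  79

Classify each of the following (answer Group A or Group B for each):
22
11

Group A, Group A

The rule appears to be: at most 41.
Group A: 22, since 22 ≤ 41. Group A: 11, since 11 ≤ 41.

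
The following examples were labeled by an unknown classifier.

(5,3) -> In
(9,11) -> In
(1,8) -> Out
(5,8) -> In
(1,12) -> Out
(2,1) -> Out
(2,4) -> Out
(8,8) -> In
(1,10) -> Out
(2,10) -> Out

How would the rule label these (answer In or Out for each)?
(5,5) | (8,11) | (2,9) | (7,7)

In, In, Out, In

Rule: first ≥ 3. This holds for each 'In' example and fails for each 'Out' one.
(5,5) — first 5, hence In. (8,11) — first 8, hence In. (2,9) — first 2, hence Out. (7,7) — first 7, hence In.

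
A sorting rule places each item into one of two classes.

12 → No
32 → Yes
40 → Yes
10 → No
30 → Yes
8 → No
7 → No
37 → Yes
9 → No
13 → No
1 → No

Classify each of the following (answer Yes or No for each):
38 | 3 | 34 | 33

The distinguishing property — at least 30 — holds for all the 'Yes' cases and none of the 'No' cases.
38: 38 ≥ 30, has this property → Yes.
3: 3 < 30, does not pass → No.
34: 34 ≥ 30, has this property → Yes.
33: 33 ≥ 30, has this property → Yes.

Yes, No, Yes, Yes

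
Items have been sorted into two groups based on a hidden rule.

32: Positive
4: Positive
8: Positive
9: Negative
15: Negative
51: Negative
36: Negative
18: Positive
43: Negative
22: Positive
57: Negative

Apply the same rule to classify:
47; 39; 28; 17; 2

Every 'Positive' example satisfies: even AND at most 32. None of the 'Negative' examples do.
47: 47 is odd, 47 > 32, does not pass → Negative.
39: 39 is odd, 39 > 32, does not pass → Negative.
28: 28 is even, 28 ≤ 32, matches → Positive.
17: 17 is odd, 17 ≤ 32, does not pass → Negative.
2: 2 is even, 2 ≤ 32, matches → Positive.

Negative, Negative, Positive, Negative, Positive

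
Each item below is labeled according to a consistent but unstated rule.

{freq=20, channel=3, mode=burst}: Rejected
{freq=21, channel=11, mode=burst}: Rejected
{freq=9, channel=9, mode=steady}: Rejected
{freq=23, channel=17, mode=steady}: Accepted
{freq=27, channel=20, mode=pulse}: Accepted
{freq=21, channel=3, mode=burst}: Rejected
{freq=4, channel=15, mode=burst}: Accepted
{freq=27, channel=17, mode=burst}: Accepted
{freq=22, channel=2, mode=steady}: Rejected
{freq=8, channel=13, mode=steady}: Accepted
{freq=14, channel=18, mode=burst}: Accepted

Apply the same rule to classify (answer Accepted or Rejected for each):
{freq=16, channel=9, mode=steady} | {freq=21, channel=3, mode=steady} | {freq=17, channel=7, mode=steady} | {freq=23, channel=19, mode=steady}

Rejected, Rejected, Rejected, Accepted

Rule: channel ≥ 13. This holds for each 'Accepted' example and fails for each 'Rejected' one.
{freq=16, channel=9, mode=steady} — channel = 9, hence Rejected.
{freq=21, channel=3, mode=steady} — channel = 3, hence Rejected.
{freq=17, channel=7, mode=steady} — channel = 7, hence Rejected.
{freq=23, channel=19, mode=steady} — channel = 19, hence Accepted.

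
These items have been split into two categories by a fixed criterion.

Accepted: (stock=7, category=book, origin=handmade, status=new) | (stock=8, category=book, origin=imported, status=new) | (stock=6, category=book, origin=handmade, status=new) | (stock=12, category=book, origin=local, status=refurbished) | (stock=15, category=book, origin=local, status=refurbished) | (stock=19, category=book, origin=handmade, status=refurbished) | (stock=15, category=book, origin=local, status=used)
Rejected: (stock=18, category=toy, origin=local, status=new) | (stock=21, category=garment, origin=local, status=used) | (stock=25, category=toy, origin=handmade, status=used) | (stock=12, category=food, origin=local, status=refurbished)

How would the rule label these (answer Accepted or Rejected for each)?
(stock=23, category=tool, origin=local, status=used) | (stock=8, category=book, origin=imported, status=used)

Rejected, Accepted

A rule that fits every label: category is book — true of each 'Accepted' example, false of each 'Rejected' one.
(stock=23, category=tool, origin=local, status=used): Rejected (category is tool).
(stock=8, category=book, origin=imported, status=used): Accepted (category is book).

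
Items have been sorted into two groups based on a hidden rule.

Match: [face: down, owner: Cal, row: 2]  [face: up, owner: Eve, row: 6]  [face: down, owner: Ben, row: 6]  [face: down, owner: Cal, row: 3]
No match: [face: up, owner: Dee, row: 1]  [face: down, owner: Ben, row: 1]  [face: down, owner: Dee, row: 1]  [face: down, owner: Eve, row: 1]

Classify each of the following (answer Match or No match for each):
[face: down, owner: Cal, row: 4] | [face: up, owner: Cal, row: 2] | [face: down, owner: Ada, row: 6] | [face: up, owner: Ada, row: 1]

The simplest hypothesis consistent with all the labels is: row ≥ 2.

Match, Match, Match, No match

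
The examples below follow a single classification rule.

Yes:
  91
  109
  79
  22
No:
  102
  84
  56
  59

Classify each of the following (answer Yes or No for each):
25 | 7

Yes, Yes

The rule appears to be: ≡ 1 (mod 3).
25: 25 mod 3 = 1, fits → Yes.
7: 7 mod 3 = 1, fits → Yes.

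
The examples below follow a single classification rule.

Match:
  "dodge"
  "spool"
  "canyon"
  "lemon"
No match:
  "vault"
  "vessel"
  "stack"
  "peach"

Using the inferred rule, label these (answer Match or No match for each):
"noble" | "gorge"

The distinguishing property — contains 'o' — holds for all the 'Match' cases and none of the 'No match' cases.
"noble": has 'o', satisfies this → Match.
"gorge": has 'o', satisfies this → Match.

Match, Match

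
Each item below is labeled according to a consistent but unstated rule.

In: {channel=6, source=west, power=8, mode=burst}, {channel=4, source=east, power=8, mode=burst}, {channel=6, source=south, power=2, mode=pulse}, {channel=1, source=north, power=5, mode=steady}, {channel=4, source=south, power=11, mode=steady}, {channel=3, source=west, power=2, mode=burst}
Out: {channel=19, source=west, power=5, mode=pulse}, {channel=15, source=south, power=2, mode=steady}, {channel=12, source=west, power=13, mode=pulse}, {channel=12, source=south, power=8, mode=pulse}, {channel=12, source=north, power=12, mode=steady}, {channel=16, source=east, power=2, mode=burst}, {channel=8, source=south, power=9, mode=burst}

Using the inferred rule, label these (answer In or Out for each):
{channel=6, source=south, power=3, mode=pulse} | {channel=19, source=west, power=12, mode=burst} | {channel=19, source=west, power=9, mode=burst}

All 'In' examples share one property — channel ≤ 6 — and every 'Out' example lacks it.

In, Out, Out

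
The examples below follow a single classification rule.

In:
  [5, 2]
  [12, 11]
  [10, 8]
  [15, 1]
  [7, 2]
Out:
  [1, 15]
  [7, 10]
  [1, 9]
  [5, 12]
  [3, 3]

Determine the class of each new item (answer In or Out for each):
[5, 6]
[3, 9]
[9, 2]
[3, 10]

One predicate separates the groups cleanly: first > second.
[5, 6]: 5 < 6 — fails the rule, so Out. [3, 9]: 3 < 9 — fails the rule, so Out. [9, 2]: 9 > 2 — matches, so In. [3, 10]: 3 < 10 — fails the rule, so Out.

Out, Out, In, Out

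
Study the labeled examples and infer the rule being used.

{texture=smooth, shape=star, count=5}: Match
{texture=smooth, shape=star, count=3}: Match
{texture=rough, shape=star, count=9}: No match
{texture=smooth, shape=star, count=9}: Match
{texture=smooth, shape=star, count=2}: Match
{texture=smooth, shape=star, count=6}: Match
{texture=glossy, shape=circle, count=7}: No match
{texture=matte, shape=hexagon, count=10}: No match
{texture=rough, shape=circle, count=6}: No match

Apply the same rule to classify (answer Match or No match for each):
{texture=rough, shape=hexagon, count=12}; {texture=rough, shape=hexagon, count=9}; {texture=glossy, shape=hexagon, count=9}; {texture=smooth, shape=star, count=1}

Comparing the two groups points to one rule — texture is smooth.
{texture=rough, shape=hexagon, count=12} — texture is rough, hence No match.
{texture=rough, shape=hexagon, count=9} — texture is rough, hence No match.
{texture=glossy, shape=hexagon, count=9} — texture is glossy, hence No match.
{texture=smooth, shape=star, count=1} — texture is smooth, hence Match.

No match, No match, No match, Match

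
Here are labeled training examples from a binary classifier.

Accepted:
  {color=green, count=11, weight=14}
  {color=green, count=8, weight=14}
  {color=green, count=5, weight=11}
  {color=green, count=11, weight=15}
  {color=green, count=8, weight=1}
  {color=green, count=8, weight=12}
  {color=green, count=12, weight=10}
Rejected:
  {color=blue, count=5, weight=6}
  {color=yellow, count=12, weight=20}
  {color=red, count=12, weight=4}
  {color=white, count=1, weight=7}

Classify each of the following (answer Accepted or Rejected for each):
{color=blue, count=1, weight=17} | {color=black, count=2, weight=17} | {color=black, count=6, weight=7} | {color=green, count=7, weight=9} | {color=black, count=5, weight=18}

Checking candidate rules against both groups, what survives is: color is green.
{color=blue, count=1, weight=17}: color is blue, fails the rule → Rejected.
{color=black, count=2, weight=17}: color is black, fails the rule → Rejected.
{color=black, count=6, weight=7}: color is black, fails the rule → Rejected.
{color=green, count=7, weight=9}: color is green, checks out → Accepted.
{color=black, count=5, weight=18}: color is black, fails the rule → Rejected.

Rejected, Rejected, Rejected, Accepted, Rejected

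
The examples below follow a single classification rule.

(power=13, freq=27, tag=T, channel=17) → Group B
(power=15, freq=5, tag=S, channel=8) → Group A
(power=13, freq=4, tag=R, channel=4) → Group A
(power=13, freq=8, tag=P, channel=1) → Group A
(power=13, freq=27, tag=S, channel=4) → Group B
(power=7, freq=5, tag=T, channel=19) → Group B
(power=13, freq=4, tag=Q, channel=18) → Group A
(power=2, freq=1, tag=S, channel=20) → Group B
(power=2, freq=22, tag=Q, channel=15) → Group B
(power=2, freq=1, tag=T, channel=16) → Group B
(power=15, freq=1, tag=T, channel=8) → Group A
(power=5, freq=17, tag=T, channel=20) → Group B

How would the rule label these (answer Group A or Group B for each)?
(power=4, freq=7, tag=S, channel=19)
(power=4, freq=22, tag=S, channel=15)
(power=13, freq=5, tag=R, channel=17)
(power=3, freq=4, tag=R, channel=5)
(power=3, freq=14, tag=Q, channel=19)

The distinguishing property — freq ≤ 8 AND power ≥ 13 — holds for all the 'Group A' cases and none of the 'Group B' cases.
(power=4, freq=7, tag=S, channel=19): Group B (freq = 7, power = 4). (power=4, freq=22, tag=S, channel=15): Group B (freq = 22, power = 4). (power=13, freq=5, tag=R, channel=17): Group A (freq = 5, power = 13). (power=3, freq=4, tag=R, channel=5): Group B (freq = 4, power = 3). (power=3, freq=14, tag=Q, channel=19): Group B (freq = 14, power = 3).

Group B, Group B, Group A, Group B, Group B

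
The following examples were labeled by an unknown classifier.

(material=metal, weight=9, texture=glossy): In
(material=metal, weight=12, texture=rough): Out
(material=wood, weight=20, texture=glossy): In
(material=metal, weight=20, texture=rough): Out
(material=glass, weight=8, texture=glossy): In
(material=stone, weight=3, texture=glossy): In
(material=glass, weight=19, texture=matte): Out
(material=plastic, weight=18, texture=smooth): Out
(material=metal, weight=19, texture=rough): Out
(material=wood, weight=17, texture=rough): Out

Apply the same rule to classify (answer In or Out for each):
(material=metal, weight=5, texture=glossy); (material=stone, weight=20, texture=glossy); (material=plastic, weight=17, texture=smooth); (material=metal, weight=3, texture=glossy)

The common property of the 'In' items is: texture is glossy. No 'Out' item has it.
(material=metal, weight=5, texture=glossy): texture is glossy — passes, so In. (material=stone, weight=20, texture=glossy): texture is glossy — passes, so In. (material=plastic, weight=17, texture=smooth): texture is smooth — doesn't qualify, so Out. (material=metal, weight=3, texture=glossy): texture is glossy — passes, so In.

In, In, Out, In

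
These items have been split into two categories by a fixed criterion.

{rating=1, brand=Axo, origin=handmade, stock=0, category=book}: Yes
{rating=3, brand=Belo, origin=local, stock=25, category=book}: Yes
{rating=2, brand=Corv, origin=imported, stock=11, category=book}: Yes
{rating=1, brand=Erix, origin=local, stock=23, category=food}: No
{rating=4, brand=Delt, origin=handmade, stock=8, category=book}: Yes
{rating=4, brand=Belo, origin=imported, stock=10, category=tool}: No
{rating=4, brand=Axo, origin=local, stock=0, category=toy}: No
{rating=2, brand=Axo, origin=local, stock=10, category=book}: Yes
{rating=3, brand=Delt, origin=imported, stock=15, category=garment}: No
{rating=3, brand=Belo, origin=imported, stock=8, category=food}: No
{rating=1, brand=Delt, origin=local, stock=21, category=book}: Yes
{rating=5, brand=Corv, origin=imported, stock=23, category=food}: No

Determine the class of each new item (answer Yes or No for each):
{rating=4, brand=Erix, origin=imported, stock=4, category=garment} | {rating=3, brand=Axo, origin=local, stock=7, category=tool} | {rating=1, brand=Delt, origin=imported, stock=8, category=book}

No, No, Yes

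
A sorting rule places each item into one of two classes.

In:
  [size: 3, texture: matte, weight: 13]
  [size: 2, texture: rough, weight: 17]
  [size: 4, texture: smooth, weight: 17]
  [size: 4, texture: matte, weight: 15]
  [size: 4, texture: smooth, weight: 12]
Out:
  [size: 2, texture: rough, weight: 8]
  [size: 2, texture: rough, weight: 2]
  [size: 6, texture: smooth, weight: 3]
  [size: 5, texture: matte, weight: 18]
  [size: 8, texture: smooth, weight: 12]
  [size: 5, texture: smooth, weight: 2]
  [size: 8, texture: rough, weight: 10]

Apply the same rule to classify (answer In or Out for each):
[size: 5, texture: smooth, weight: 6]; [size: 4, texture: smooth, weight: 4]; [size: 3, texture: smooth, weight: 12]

Every 'In' example satisfies: size ≤ 4 AND weight ≥ 10. None of the 'Out' examples do.
[size: 5, texture: smooth, weight: 6]: size = 5, weight = 6, lacks this property → Out.
[size: 4, texture: smooth, weight: 4]: size = 4, weight = 4, lacks this property → Out.
[size: 3, texture: smooth, weight: 12]: size = 3, weight = 12, matches → In.

Out, Out, In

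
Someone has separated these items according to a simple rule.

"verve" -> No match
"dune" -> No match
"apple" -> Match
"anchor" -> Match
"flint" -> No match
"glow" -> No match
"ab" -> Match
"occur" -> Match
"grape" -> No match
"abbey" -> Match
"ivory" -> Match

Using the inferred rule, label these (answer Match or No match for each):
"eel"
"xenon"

The common property of the 'Match' items is: starts with a vowel. No 'No match' item has it.

Match, No match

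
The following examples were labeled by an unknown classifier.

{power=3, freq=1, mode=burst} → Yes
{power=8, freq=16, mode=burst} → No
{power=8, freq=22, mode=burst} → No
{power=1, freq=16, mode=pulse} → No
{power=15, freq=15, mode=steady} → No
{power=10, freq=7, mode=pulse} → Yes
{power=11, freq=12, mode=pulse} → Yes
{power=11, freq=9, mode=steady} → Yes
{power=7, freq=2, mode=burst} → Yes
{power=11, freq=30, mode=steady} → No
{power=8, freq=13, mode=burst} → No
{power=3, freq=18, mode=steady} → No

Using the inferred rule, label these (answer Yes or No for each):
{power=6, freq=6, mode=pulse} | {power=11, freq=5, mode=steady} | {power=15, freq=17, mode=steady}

Yes, Yes, No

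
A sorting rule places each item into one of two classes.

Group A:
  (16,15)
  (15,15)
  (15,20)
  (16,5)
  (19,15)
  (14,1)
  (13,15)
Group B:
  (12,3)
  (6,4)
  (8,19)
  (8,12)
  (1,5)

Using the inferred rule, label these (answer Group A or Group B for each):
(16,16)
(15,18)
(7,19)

Group A, Group A, Group B

The classifier is using: first ≥ 13.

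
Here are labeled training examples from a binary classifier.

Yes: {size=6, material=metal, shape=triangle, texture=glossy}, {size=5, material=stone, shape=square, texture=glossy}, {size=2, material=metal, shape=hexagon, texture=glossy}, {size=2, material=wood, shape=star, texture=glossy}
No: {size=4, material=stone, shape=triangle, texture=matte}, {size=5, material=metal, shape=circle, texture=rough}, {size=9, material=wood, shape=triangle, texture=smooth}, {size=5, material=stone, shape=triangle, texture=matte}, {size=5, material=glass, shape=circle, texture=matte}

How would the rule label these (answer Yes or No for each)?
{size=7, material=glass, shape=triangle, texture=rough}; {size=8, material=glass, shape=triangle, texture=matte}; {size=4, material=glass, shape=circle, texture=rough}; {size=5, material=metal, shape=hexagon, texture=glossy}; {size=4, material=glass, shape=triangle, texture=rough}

Looking at the examples, the only property every 'Yes' case has and every 'No' case lacks is: texture is glossy.
No: {size=7, material=glass, shape=triangle, texture=rough}, since texture is rough.
No: {size=8, material=glass, shape=triangle, texture=matte}, since texture is matte.
No: {size=4, material=glass, shape=circle, texture=rough}, since texture is rough.
Yes: {size=5, material=metal, shape=hexagon, texture=glossy}, since texture is glossy.
No: {size=4, material=glass, shape=triangle, texture=rough}, since texture is rough.

No, No, No, Yes, No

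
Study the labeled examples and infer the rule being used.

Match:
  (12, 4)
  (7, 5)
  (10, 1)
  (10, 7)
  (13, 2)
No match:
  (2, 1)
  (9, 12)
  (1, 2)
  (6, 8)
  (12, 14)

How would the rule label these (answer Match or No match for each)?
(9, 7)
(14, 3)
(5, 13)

Rule: first > second AND sum ≥ 11. This holds for each 'Match' example and fails for each 'No match' one.
(9, 7) — 9 > 7, 9+7 = 16, hence Match.
(14, 3) — 14 > 3, 14+3 = 17, hence Match.
(5, 13) — 5 < 13, 5+13 = 18, hence No match.

Match, Match, No match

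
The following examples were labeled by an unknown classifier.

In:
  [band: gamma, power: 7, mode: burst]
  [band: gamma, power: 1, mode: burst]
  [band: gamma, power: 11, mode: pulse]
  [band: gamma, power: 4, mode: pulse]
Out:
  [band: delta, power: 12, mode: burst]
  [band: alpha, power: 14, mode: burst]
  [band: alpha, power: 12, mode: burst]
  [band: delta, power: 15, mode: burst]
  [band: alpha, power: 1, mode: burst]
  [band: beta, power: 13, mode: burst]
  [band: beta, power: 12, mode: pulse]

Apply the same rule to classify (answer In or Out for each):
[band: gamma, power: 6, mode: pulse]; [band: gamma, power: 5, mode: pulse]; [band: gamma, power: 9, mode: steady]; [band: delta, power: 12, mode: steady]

In, In, In, Out

The rule appears to be: band is gamma.
In: [band: gamma, power: 6, mode: pulse], since band is gamma.
In: [band: gamma, power: 5, mode: pulse], since band is gamma.
In: [band: gamma, power: 9, mode: steady], since band is gamma.
Out: [band: delta, power: 12, mode: steady], since band is delta.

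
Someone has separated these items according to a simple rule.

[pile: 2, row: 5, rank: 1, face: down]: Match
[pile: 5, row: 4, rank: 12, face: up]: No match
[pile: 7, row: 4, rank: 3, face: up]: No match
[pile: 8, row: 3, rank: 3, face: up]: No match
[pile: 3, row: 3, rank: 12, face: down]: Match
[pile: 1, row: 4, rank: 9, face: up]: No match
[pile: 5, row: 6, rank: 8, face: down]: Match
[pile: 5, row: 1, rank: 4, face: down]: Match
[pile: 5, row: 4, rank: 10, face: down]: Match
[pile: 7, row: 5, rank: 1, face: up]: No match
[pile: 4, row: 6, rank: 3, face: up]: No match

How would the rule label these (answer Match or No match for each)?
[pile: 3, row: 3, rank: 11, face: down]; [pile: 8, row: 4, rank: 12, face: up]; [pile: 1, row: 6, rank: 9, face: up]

The classifier is using: face is down.
[pile: 3, row: 3, rank: 11, face: down]: face is down — qualifies, so Match. [pile: 8, row: 4, rank: 12, face: up]: face is up — does not fit, so No match. [pile: 1, row: 6, rank: 9, face: up]: face is up — does not fit, so No match.

Match, No match, No match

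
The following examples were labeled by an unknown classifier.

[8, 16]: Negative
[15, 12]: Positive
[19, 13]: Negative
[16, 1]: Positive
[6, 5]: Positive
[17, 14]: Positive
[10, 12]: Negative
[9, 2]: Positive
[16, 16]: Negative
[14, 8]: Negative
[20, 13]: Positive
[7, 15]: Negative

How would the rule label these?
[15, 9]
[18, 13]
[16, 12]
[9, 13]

Negative, Positive, Negative, Negative

The distinguishing property — sum is odd — holds for all the 'Positive' cases and none of the 'Negative' cases.
[15, 9] → 15+9 = 24 → Negative.
[18, 13] → 18+13 = 31 → Positive.
[16, 12] → 16+12 = 28 → Negative.
[9, 13] → 9+13 = 22 → Negative.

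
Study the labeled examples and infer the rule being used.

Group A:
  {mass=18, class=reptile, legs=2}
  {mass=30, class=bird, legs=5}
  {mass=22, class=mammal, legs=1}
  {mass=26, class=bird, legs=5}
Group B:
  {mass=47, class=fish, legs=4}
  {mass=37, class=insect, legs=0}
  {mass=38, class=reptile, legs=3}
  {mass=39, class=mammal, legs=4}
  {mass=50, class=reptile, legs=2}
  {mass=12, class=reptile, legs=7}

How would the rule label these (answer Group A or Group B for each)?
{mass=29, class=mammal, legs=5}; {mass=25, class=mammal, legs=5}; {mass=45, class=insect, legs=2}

The distinguishing property — mass ≤ 30 AND legs ≤ 5 — holds for all the 'Group A' cases and none of the 'Group B' cases.

Group A, Group A, Group B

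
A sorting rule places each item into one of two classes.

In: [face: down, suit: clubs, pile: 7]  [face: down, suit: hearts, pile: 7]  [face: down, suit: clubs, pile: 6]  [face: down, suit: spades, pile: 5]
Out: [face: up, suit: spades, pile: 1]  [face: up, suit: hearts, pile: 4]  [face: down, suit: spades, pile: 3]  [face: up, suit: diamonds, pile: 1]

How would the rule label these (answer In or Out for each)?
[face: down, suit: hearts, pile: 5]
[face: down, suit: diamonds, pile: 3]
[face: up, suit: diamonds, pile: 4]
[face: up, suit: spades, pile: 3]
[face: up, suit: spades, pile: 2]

The common property of the 'In' items is: pile ≥ 5. No 'Out' item has it.
[face: down, suit: hearts, pile: 5]: pile = 5 — has this property, so In. [face: down, suit: diamonds, pile: 3]: pile = 3 — does not pass, so Out. [face: up, suit: diamonds, pile: 4]: pile = 4 — does not pass, so Out. [face: up, suit: spades, pile: 3]: pile = 3 — does not pass, so Out. [face: up, suit: spades, pile: 2]: pile = 2 — does not pass, so Out.

In, Out, Out, Out, Out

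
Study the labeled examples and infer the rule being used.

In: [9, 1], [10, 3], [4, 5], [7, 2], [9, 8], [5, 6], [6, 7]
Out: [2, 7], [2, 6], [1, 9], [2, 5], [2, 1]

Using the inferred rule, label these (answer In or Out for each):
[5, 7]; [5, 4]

The distinguishing property — first ≥ 3 — holds for all the 'In' cases and none of the 'Out' cases.
[5, 7] → first 5 → In. [5, 4] → first 5 → In.

In, In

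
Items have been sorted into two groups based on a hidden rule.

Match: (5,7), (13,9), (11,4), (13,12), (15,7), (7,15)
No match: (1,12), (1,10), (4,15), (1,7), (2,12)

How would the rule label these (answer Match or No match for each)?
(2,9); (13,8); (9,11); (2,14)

No match, Match, Match, No match

A rule that fits every label: first ≥ 5 — true of each 'Match' example, false of each 'No match' one.
(2,9): first 2 — does not fit, so No match.
(13,8): first 13 — satisfies this, so Match.
(9,11): first 9 — satisfies this, so Match.
(2,14): first 2 — does not fit, so No match.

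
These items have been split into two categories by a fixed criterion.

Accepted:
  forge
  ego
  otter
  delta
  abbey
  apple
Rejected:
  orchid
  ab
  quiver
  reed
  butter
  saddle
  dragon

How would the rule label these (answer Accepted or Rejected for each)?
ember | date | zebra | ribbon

Comparing the two groups points to one rule — odd length.
ember: Accepted (length 5).
date: Rejected (length 4).
zebra: Accepted (length 5).
ribbon: Rejected (length 6).

Accepted, Rejected, Accepted, Rejected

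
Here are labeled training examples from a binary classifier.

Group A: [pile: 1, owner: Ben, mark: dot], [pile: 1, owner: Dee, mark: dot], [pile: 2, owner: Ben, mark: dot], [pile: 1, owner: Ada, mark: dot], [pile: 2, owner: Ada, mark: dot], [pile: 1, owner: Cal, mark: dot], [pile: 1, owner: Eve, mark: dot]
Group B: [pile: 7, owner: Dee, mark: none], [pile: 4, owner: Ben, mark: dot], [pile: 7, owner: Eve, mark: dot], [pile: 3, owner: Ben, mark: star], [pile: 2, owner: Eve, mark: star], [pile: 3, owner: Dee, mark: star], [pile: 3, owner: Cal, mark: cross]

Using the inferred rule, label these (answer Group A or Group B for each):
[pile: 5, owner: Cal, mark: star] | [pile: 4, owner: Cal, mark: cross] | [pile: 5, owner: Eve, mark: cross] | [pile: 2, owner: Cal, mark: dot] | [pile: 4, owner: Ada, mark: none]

The rule appears to be: mark is dot AND pile ≤ 2.
[pile: 5, owner: Cal, mark: star]: Group B (mark is star, pile = 5). [pile: 4, owner: Cal, mark: cross]: Group B (mark is cross, pile = 4). [pile: 5, owner: Eve, mark: cross]: Group B (mark is cross, pile = 5). [pile: 2, owner: Cal, mark: dot]: Group A (mark is dot, pile = 2). [pile: 4, owner: Ada, mark: none]: Group B (mark is none, pile = 4).

Group B, Group B, Group B, Group A, Group B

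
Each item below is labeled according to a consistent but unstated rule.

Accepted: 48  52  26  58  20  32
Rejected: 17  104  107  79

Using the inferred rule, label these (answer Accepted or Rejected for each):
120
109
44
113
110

Rejected, Rejected, Accepted, Rejected, Rejected

Rule: even AND at most 58. This holds for each 'Accepted' example and fails for each 'Rejected' one.
120: 120 is even, 120 > 58, does not pass → Rejected. 109: 109 is odd, 109 > 58, does not pass → Rejected. 44: 44 is even, 44 ≤ 58, meets the rule → Accepted. 113: 113 is odd, 113 > 58, does not pass → Rejected. 110: 110 is even, 110 > 58, does not pass → Rejected.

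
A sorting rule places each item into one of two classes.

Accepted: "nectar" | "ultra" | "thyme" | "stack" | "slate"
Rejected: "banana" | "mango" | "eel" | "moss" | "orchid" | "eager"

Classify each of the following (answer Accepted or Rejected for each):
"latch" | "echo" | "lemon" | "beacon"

Accepted, Rejected, Rejected, Rejected

A rule that fits every label: contains 't' — true of each 'Accepted' example, false of each 'Rejected' one.
"latch" → has 't' → Accepted.
"echo" → no 't' → Rejected.
"lemon" → no 't' → Rejected.
"beacon" → no 't' → Rejected.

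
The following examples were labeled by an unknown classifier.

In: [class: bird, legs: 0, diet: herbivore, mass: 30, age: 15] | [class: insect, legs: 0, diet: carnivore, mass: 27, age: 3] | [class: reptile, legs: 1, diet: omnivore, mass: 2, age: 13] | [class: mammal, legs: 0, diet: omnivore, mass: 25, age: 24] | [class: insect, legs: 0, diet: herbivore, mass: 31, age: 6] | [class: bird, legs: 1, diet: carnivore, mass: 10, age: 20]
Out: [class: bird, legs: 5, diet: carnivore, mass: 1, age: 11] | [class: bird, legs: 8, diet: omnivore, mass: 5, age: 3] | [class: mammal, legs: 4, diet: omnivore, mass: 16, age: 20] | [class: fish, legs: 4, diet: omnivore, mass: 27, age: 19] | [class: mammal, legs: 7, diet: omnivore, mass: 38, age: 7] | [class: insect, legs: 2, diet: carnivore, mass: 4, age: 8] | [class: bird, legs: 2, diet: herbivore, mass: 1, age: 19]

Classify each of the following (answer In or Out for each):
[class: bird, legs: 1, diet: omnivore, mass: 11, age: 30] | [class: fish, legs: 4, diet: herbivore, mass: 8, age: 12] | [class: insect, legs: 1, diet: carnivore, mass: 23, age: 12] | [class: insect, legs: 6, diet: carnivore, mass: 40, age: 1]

The pattern is that an item is 'In' exactly when: legs ≤ 1.
[class: bird, legs: 1, diet: omnivore, mass: 11, age: 30]: legs = 1 — has this property, so In. [class: fish, legs: 4, diet: herbivore, mass: 8, age: 12]: legs = 4 — does not pass, so Out. [class: insect, legs: 1, diet: carnivore, mass: 23, age: 12]: legs = 1 — has this property, so In. [class: insect, legs: 6, diet: carnivore, mass: 40, age: 1]: legs = 6 — does not pass, so Out.

In, Out, In, Out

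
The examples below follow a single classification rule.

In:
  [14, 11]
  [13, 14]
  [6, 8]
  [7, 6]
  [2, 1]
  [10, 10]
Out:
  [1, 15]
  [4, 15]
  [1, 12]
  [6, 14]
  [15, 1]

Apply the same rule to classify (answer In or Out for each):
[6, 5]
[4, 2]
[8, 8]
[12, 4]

In, In, In, Out

Every 'In' example satisfies: |first − second| ≤ 3. None of the 'Out' examples do.
[6, 5] → |6−5| = 1 → In. [4, 2] → |4−2| = 2 → In. [8, 8] → |8−8| = 0 → In. [12, 4] → |12−4| = 8 → Out.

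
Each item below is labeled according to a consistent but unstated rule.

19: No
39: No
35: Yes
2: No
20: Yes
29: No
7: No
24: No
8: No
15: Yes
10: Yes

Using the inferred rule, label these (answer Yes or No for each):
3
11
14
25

No, No, No, Yes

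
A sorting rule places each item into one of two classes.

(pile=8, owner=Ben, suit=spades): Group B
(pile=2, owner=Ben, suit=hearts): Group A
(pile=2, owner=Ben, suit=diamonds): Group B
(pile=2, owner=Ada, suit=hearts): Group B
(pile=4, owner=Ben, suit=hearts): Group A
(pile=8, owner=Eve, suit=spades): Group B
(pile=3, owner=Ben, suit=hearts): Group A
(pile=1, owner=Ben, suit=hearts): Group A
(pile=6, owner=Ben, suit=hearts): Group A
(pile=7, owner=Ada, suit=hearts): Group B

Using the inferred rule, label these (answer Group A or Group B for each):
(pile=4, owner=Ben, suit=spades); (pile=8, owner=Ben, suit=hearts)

Group B, Group A

The rule appears to be: owner is Ben AND suit is hearts.
(pile=4, owner=Ben, suit=spades): Group B (owner is Ben, suit is spades).
(pile=8, owner=Ben, suit=hearts): Group A (owner is Ben, suit is hearts).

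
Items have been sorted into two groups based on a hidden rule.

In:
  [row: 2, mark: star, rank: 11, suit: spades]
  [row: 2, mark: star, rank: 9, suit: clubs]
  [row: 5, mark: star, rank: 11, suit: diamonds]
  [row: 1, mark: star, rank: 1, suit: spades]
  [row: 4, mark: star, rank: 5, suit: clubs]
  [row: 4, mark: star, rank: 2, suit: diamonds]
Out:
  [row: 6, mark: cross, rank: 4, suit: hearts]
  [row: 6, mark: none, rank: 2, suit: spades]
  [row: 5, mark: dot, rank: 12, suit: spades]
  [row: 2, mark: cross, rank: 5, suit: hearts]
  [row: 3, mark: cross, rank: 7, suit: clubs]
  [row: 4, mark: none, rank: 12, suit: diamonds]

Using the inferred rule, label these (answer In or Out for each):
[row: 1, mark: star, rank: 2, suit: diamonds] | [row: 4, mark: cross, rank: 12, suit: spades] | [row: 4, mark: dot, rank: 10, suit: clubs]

In, Out, Out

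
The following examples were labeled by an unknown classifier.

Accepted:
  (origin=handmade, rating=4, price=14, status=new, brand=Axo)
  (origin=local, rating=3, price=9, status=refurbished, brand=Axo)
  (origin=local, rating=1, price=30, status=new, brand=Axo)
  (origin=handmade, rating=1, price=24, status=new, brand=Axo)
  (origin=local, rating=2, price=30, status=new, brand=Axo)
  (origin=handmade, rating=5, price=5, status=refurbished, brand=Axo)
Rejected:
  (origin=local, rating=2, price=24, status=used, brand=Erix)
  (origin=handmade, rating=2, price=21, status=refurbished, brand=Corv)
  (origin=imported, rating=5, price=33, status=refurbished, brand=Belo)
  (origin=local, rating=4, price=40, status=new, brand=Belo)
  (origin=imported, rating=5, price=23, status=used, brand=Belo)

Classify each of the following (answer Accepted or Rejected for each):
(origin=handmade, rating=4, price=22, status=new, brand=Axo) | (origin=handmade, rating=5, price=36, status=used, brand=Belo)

All 'Accepted' examples share one property — brand is Axo — and every 'Rejected' example lacks it.
(origin=handmade, rating=4, price=22, status=new, brand=Axo) → brand is Axo → Accepted.
(origin=handmade, rating=5, price=36, status=used, brand=Belo) → brand is Belo → Rejected.

Accepted, Rejected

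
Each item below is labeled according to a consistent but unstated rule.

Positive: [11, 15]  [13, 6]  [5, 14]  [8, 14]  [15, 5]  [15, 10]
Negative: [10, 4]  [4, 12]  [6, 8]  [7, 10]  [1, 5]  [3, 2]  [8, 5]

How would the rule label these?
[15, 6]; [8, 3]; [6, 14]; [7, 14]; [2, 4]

Positive, Negative, Positive, Positive, Negative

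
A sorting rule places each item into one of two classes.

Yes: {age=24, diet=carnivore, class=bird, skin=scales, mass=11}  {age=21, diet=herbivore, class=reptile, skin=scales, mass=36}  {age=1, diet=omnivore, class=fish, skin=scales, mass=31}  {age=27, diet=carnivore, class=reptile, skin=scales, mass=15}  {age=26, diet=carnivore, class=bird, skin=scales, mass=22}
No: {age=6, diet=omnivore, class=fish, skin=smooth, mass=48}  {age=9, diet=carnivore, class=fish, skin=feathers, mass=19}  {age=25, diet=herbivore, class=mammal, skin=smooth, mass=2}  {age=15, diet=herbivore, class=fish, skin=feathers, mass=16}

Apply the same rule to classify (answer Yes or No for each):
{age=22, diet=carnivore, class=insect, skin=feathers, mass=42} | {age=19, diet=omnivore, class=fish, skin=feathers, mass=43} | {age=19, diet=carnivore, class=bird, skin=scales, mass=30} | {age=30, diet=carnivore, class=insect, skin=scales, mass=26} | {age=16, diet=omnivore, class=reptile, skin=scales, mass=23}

No, No, Yes, Yes, Yes

Rule: skin is scales. This holds for each 'Yes' example and fails for each 'No' one.
{age=22, diet=carnivore, class=insect, skin=feathers, mass=42} → skin is feathers → No.
{age=19, diet=omnivore, class=fish, skin=feathers, mass=43} → skin is feathers → No.
{age=19, diet=carnivore, class=bird, skin=scales, mass=30} → skin is scales → Yes.
{age=30, diet=carnivore, class=insect, skin=scales, mass=26} → skin is scales → Yes.
{age=16, diet=omnivore, class=reptile, skin=scales, mass=23} → skin is scales → Yes.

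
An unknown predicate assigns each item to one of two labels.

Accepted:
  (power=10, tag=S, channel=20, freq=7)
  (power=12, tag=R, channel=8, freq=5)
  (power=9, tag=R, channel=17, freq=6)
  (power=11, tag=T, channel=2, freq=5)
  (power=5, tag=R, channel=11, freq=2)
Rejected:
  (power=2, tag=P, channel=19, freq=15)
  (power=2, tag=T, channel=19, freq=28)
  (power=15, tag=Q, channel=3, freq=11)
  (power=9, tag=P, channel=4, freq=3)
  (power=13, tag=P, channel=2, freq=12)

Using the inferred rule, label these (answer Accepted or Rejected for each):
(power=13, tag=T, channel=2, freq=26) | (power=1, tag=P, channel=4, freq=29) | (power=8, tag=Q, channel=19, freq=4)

Rejected, Rejected, Accepted

The common property of the 'Accepted' items is: freq ≠ 3 AND freq ≤ 7. No 'Rejected' item has it.
(power=13, tag=T, channel=2, freq=26): freq = 26, fails this test → Rejected. (power=1, tag=P, channel=4, freq=29): freq = 29, fails this test → Rejected. (power=8, tag=Q, channel=19, freq=4): freq = 4, checks out → Accepted.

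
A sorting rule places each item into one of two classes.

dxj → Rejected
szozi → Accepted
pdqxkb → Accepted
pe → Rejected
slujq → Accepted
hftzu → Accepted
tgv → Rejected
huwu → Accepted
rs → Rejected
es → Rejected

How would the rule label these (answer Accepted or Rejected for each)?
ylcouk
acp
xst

Accepted, Rejected, Rejected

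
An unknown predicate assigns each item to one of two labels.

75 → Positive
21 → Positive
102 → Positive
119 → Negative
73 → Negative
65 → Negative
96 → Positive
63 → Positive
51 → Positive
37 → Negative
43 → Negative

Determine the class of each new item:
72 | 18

Positive, Positive

The pattern is that an item is 'Positive' exactly when: multiple of 3.
72 — 72 = 3·24, hence Positive.
18 — 18 = 3·6, hence Positive.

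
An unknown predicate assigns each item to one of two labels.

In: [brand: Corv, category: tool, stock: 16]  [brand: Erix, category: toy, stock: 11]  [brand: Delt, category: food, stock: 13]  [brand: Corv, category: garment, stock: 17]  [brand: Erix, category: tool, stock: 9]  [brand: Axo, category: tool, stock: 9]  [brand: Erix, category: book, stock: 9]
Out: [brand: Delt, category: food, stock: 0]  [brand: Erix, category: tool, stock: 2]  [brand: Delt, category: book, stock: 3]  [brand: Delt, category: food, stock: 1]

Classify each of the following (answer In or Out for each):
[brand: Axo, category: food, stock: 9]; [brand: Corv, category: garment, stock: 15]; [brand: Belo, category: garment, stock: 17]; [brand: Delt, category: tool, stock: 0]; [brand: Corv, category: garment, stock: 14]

The classifier is using: stock ≥ 9.

In, In, In, Out, In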